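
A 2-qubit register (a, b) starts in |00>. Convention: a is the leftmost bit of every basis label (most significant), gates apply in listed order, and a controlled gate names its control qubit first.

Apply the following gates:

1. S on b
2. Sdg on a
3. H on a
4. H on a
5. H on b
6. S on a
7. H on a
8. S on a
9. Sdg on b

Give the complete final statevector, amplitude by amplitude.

The final amplitudes are 1/2 on |00>, -I/2 on |01>, I/2 on |10>, 1/2 on |11>.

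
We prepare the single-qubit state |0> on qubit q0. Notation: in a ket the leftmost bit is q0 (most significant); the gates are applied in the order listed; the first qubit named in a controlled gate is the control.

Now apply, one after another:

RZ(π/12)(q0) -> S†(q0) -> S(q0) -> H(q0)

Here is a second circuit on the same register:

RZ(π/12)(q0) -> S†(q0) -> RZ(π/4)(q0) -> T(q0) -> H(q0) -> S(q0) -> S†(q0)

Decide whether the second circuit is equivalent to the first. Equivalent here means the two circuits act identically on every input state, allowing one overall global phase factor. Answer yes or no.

Yes, they are equivalent — the unitaries differ by at most a global phase.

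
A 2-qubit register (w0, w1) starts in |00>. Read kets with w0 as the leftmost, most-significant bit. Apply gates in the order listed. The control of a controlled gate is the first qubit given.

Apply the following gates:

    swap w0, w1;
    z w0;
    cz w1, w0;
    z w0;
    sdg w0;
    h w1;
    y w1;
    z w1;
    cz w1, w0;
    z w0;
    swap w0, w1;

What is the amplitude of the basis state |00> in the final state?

|00> carries amplitude -sqrt(2)*I/2 in the final state.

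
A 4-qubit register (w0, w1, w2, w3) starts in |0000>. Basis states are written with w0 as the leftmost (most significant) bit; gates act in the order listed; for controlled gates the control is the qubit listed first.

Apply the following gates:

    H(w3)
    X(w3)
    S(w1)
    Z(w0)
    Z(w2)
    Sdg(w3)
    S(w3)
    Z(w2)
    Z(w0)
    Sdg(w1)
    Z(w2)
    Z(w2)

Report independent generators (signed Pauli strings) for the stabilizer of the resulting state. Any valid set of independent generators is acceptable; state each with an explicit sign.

The stabilizer group can be generated by +IIIX, +ZIII, +IZII, +IIZI, among other valid generating sets. Key observation: the block from step 3 through step 10 cancels to the identity and can be dropped.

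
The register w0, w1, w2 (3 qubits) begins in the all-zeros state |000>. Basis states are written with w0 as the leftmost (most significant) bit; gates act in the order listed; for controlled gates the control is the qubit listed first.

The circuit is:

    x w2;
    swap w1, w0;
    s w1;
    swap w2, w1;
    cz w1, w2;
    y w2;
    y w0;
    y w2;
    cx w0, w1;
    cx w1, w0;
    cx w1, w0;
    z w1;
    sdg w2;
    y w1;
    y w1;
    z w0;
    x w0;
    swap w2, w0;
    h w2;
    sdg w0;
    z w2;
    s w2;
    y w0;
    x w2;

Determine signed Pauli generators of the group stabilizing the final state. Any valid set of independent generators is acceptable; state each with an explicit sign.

The stabilizer group can be generated by +IIY, -ZII, +IZI, among other valid generating sets. Key observation: gates 10-11 undo each other exactly, leaving only the rest of the circuit to track.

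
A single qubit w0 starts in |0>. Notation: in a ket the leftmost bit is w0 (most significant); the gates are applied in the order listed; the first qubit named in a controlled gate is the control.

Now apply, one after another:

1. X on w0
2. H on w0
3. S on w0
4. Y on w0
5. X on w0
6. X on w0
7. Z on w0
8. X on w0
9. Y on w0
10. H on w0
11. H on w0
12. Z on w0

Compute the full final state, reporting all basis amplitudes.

After the circuit, the state carries amplitude sqrt(2)*I/2 on |0>, -sqrt(2)/2 on |1>.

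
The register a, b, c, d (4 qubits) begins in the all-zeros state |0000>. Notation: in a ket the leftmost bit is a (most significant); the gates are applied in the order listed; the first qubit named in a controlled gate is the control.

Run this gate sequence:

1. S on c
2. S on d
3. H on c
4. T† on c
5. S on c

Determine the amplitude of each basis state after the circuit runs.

The resulting statevector has amplitude sqrt(2)/2 on |0000>, sqrt(2)*exp(I*pi/4)/2 on |0010>, and 0 on every other basis state.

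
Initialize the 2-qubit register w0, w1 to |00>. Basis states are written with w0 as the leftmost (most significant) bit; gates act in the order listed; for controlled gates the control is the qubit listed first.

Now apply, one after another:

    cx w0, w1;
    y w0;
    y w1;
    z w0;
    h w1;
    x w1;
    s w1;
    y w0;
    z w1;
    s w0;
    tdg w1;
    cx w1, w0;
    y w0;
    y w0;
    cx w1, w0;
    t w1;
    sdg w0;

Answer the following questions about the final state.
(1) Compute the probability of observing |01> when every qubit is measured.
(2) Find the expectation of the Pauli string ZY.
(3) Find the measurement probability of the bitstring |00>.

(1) Outcome |01> occurs with probability 1/2. Key observation: gates 10-17 undo each other exactly, leaving only the rest of the circuit to track.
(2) The observable ZY averages to 1.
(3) The probability of measuring |00> is 1/2.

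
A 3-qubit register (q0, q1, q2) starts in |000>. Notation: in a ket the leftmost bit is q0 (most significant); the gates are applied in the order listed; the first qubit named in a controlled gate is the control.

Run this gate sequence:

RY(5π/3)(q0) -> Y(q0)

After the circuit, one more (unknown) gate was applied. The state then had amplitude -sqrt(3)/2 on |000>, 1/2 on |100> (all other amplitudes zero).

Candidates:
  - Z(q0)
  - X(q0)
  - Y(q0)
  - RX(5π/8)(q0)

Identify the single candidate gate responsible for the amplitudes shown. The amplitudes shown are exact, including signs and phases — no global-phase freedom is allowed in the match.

The unique candidate consistent with the amplitudes is Y(q0).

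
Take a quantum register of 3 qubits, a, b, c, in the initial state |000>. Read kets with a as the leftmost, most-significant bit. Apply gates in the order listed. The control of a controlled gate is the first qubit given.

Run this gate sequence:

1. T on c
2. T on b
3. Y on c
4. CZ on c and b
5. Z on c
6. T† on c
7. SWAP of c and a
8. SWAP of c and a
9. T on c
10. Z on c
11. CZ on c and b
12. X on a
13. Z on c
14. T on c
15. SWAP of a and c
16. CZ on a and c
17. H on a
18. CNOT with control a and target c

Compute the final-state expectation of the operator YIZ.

The observable YIZ averages to 0.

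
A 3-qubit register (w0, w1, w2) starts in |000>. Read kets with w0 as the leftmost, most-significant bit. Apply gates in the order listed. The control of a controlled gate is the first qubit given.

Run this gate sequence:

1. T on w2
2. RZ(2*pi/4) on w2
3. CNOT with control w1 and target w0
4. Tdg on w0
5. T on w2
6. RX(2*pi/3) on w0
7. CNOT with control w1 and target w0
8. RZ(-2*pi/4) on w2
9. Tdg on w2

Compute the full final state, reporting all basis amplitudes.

After the circuit, the state carries amplitude 1/2 on |000>, -sqrt(3)*I/2 on |100>, and 0 on every other basis state.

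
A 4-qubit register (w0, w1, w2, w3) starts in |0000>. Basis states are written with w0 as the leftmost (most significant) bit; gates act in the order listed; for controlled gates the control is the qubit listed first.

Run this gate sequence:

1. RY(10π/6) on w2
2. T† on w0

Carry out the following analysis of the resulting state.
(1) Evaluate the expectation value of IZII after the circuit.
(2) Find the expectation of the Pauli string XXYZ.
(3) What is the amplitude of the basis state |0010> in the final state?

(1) The expectation value of IZII is 1.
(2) In the final state, XXYZ has expectation 0.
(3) |0010> carries amplitude 1/2 in the final state.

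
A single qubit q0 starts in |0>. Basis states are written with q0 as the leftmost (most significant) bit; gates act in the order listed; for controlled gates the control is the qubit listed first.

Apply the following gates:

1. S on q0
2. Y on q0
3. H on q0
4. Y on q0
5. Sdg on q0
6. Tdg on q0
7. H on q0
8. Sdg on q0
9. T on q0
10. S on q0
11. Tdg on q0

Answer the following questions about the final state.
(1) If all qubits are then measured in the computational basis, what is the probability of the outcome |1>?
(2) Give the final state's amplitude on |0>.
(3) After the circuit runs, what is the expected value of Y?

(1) A full measurement returns |1> with probability sqrt(2)/4 + 1/2.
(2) The final state's coefficient on |0> equals -1/2 + exp(I*pi/4)/2.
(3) In the final state, Y has expectation sqrt(2)/2.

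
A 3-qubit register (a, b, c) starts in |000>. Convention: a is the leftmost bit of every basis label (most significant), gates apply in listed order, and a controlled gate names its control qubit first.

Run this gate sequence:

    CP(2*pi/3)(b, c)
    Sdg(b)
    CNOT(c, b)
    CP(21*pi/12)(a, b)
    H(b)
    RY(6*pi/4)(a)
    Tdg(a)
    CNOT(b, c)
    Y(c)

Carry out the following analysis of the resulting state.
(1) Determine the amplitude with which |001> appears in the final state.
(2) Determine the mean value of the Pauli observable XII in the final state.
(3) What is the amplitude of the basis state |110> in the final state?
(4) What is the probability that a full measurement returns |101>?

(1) |001> carries amplitude -I/2 in the final state.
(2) The expectation value of XII is -sqrt(2)/2.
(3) The final state's coefficient on |110> equals -exp(I*pi/4)/2.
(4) Outcome |101> occurs with probability 1/4.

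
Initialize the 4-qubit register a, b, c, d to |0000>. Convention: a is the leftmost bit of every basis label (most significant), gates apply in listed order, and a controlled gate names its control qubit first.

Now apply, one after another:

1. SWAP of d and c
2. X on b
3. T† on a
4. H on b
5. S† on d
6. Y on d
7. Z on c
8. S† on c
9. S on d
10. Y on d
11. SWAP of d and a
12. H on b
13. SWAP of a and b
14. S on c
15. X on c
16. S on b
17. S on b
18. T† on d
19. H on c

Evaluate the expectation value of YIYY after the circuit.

In the final state, YIYY has expectation 0.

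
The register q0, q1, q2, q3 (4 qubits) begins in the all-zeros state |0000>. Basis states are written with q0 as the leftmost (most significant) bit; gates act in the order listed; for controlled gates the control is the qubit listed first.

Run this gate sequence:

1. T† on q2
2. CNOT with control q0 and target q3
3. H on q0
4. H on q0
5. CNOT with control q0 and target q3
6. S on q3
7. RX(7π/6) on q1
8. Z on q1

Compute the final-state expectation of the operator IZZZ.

The observable IZZZ averages to -sqrt(3)/2. Key observation: steps 2-5 multiply out to the identity, so the circuit reduces to the remaining gates.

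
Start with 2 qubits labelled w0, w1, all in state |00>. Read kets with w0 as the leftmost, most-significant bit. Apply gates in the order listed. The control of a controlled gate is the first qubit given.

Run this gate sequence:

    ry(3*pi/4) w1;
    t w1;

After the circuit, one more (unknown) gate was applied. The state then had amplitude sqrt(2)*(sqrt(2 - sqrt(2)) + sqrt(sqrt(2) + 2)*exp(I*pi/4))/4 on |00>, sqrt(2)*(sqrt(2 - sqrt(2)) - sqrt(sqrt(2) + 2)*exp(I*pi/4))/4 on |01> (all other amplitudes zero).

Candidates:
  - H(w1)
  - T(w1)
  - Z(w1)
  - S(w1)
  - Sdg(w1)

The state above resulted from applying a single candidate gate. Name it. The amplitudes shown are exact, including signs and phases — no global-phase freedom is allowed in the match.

The unique candidate consistent with the amplitudes is H(w1).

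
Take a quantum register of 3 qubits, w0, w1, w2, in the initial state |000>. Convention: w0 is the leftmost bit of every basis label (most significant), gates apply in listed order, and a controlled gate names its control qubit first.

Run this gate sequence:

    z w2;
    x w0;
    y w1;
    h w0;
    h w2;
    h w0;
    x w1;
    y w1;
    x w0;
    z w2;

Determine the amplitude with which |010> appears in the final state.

|010> carries amplitude -sqrt(2)/2 in the final state.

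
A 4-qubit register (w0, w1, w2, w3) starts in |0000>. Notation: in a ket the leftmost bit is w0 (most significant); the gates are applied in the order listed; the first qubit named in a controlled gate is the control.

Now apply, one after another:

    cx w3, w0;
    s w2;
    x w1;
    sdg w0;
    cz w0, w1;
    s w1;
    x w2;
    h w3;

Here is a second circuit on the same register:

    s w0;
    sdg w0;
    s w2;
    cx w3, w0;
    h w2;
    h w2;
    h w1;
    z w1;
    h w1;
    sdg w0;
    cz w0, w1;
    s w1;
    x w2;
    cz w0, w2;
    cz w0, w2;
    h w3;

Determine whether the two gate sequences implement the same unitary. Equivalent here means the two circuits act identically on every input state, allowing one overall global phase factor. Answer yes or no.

Yes: on every input state the two circuits agree up to one overall phase factor.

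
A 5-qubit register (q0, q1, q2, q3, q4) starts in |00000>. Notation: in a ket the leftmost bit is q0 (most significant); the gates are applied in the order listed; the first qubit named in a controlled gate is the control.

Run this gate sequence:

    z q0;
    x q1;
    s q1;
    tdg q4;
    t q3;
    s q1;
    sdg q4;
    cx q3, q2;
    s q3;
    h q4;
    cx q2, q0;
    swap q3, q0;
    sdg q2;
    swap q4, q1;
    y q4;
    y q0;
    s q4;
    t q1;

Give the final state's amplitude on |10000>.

The final state's coefficient on |10000> equals -sqrt(2)/2.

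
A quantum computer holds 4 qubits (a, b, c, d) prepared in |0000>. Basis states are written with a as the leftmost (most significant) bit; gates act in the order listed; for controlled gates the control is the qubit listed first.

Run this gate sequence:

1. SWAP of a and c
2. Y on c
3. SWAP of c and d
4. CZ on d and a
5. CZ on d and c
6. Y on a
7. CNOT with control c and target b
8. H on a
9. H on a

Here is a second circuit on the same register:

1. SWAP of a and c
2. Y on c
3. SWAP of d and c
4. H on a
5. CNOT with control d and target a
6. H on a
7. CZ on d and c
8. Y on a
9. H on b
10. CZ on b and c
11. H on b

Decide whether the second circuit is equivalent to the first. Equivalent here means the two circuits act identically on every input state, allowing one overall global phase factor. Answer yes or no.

Yes, they are equivalent — the unitaries differ by at most a global phase.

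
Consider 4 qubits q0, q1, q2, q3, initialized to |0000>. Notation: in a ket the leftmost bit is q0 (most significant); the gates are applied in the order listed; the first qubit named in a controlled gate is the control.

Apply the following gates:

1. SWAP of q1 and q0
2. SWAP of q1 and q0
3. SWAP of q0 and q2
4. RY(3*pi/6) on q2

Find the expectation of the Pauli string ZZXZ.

The observable ZZXZ averages to 1. Key observation: gates 1-2 undo each other exactly, leaving only the rest of the circuit to track.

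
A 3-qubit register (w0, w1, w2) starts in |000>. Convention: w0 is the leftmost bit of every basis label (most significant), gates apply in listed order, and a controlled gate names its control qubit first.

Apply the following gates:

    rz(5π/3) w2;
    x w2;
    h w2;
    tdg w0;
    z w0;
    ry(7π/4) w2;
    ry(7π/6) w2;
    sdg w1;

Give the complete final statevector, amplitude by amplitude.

The resulting statevector has amplitude (sqrt(6 - 3*sqrt(2))/4 + sqrt(sqrt(2) + 2)/4)*exp(I*pi/6) on |000>, (-sqrt(2 - sqrt(2))/4 + sqrt(3*sqrt(2) + 6)/4)*exp(I*pi/6) on |001>, and 0 on every other basis state.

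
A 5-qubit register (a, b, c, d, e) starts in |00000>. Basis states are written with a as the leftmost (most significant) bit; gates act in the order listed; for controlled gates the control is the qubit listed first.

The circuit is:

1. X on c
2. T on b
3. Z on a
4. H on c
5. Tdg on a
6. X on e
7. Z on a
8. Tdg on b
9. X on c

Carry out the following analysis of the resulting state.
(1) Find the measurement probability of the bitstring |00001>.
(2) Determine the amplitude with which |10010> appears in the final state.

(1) A full measurement returns |00001> with probability 1/2.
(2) The final state's coefficient on |10010> equals 0.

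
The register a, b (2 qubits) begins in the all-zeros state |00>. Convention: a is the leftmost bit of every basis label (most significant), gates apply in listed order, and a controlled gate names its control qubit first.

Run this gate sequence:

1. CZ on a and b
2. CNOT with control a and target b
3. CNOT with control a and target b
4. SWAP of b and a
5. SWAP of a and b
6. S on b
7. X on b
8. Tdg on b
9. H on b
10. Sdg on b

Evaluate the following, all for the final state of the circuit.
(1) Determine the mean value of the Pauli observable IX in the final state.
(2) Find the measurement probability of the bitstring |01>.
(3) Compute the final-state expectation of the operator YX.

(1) The observable IX averages to 0.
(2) A full measurement returns |01> with probability 1/2.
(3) The expectation value of YX is 0.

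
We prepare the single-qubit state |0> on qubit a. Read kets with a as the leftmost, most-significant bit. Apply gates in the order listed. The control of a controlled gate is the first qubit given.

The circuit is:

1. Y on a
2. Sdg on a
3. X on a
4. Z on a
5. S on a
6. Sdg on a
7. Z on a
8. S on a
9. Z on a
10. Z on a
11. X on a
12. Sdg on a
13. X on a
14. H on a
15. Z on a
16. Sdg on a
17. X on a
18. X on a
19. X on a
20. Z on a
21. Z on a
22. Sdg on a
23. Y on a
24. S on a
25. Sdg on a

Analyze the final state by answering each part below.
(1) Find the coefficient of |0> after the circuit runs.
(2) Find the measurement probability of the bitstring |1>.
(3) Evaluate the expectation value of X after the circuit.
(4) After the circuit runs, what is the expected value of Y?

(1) |0> carries amplitude sqrt(2)*I/2 in the final state.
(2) A full measurement returns |1> with probability 1/2.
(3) In the final state, X has expectation 1.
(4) The expectation value of Y is 0.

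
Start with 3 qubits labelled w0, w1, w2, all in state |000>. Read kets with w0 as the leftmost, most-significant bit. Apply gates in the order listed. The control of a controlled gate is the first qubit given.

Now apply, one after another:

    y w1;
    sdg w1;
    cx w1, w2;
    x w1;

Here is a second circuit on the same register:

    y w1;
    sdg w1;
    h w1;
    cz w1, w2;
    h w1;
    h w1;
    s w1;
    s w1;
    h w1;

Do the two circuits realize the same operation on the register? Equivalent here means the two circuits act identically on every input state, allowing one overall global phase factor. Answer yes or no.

No: there is an input state on which the two circuits produce genuinely different outputs (not merely differing by a phase).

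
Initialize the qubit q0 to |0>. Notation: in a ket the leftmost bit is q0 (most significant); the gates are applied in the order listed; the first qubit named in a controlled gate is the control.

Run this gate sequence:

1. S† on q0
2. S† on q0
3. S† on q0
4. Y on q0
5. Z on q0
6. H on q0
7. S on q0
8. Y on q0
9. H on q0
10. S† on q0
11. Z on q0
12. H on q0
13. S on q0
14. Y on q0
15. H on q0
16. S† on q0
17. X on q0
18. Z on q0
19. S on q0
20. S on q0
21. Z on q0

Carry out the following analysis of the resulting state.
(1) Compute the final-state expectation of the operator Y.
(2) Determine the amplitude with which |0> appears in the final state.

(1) The expectation value of Y is -1.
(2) The final state's coefficient on |0> equals 1/2 - I/2.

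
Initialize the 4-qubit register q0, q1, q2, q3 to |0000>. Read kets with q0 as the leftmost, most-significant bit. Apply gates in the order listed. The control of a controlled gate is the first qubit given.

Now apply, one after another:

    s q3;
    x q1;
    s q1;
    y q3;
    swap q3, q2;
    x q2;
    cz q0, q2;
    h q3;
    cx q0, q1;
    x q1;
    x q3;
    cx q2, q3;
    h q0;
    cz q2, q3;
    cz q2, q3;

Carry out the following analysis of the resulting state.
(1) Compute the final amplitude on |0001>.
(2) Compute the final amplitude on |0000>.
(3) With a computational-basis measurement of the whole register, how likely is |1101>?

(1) |0001> carries amplitude -1/2 in the final state.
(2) |0000> carries amplitude -1/2 in the final state.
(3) A full measurement returns |1101> with probability 0.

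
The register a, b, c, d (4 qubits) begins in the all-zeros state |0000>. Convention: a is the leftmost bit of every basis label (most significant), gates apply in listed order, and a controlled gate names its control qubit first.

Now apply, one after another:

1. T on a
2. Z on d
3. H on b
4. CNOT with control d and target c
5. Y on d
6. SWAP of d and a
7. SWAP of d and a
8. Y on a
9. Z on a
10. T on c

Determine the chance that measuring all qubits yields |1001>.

The probability of measuring |1001> is 1/2.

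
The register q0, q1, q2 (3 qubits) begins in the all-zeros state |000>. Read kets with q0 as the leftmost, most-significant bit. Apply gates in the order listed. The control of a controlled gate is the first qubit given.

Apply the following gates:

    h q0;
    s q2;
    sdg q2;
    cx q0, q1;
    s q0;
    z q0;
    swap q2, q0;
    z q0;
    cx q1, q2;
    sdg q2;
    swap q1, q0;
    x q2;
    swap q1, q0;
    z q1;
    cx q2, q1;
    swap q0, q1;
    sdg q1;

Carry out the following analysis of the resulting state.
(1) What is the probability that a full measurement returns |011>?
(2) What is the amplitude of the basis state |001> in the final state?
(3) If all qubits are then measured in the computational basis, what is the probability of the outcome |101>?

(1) Outcome |011> occurs with probability 0. Key observation: the block from step 2 through step 3 cancels to the identity and can be dropped.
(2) The amplitude on |001> is sqrt(2)*I/2.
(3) A full measurement returns |101> with probability 1/2.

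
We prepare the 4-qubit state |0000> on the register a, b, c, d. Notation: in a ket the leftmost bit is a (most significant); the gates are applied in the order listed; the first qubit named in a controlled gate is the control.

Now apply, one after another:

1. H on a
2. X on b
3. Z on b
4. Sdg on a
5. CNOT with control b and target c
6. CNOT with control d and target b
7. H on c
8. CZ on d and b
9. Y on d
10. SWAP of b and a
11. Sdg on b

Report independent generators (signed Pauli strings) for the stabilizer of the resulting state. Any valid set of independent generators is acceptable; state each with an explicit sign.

The final state is stabilized by the group generated by -IXII, -IIXI, -ZIII, -IIIZ; other independent generating sets are equally valid.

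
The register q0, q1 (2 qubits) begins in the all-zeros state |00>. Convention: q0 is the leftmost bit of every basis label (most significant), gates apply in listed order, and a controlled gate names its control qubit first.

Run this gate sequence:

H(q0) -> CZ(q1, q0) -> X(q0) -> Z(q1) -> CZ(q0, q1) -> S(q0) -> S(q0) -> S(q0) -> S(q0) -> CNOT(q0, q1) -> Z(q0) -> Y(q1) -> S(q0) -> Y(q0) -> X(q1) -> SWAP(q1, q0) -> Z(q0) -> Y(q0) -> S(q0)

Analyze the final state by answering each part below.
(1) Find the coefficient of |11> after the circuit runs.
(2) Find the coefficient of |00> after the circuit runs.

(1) |11> carries amplitude sqrt(2)/2 in the final state.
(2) |00> carries amplitude -sqrt(2)/2 in the final state.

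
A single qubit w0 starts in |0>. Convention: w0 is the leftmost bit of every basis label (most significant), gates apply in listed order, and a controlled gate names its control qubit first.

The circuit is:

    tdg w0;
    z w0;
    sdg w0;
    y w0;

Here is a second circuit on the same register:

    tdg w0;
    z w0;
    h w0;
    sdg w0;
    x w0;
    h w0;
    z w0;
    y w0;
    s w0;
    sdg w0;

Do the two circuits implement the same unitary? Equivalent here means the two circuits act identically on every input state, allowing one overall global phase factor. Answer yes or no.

No — the two circuits implement different unitaries, even allowing a global phase.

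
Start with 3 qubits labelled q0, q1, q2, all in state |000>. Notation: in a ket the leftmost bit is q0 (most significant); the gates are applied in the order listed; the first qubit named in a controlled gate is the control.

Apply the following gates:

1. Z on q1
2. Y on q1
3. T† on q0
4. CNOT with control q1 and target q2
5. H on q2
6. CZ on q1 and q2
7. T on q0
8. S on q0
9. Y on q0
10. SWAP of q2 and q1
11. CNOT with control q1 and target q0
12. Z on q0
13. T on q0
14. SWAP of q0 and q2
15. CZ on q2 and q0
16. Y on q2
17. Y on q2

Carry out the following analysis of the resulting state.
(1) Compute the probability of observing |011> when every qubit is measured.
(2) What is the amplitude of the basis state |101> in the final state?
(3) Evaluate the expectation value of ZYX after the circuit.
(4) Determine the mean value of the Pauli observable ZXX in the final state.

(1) Outcome |011> occurs with probability 0.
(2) The amplitude on |101> is -sqrt(2)*exp(I*pi/4)/2.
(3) The expectation value of ZYX is sqrt(2)/2.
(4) The expectation value of ZXX is -sqrt(2)/2.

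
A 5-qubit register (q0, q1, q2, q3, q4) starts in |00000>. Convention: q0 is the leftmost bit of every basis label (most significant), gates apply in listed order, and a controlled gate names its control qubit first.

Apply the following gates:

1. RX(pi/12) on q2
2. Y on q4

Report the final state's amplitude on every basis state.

The final amplitudes are I*sqrt(2 - sqrt(2))/4 + I*sqrt(3*sqrt(2) + 6)/4 on |00001>, -sqrt(6 - 3*sqrt(2))/4 + sqrt(sqrt(2) + 2)/4 on |00101>, and 0 on every other basis state.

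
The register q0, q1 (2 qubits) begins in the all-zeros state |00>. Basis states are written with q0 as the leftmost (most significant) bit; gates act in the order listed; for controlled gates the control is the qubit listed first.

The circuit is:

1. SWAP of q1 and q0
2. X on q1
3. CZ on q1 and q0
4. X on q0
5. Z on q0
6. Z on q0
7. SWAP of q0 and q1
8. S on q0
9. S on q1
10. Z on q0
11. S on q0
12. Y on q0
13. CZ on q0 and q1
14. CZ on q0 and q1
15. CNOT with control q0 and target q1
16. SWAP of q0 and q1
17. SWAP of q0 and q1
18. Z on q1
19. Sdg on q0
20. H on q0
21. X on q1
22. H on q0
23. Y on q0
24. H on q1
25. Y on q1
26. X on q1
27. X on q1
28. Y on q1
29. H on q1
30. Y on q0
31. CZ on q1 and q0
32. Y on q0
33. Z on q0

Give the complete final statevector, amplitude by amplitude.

After the circuit, the state carries amplitude I on |10>, and 0 on every other basis state. Key observation: steps 23-30 multiply out to the identity, so the circuit reduces to the remaining gates.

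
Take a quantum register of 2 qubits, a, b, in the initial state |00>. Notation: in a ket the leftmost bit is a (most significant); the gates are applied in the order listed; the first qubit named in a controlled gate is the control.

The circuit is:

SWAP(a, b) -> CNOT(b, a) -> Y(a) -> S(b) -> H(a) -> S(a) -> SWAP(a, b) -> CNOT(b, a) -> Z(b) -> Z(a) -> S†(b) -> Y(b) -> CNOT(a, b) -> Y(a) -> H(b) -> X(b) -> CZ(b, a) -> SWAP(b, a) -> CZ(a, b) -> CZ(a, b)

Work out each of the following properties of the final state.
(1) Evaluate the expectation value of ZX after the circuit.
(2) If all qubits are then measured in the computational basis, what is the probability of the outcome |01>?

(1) The observable ZX averages to -1.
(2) A full measurement returns |01> with probability 1/4.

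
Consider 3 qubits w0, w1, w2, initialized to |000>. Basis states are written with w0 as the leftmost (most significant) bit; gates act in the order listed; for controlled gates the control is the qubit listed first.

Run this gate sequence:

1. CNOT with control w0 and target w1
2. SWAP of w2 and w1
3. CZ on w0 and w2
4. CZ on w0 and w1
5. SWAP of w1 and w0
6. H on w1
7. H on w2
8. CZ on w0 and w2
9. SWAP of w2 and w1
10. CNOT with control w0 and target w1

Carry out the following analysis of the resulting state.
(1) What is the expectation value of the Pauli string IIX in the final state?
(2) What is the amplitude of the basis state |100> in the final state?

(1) In the final state, IIX has expectation 1.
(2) The amplitude on |100> is 0.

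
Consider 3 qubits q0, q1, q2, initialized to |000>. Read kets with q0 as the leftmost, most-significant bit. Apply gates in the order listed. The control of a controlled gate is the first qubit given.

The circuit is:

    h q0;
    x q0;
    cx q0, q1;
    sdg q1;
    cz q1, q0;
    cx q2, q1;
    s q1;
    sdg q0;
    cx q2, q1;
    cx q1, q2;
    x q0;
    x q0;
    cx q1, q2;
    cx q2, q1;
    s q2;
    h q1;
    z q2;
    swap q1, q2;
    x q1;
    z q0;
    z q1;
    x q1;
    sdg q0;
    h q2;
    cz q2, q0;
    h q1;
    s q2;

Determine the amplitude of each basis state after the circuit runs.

The resulting statevector has amplitude -1/2 on |000>, 0 on |001>, -1/2 on |010>, 0 on |011>, 0 on |100>, -I/2 on |101>, 0 on |110>, -I/2 on |111>. Key observation: the block from step 9 through step 14 cancels to the identity and can be dropped.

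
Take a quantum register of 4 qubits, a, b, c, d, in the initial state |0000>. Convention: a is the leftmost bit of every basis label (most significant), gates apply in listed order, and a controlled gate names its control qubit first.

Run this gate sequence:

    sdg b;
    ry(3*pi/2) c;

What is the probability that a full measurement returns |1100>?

A full measurement returns |1100> with probability 0.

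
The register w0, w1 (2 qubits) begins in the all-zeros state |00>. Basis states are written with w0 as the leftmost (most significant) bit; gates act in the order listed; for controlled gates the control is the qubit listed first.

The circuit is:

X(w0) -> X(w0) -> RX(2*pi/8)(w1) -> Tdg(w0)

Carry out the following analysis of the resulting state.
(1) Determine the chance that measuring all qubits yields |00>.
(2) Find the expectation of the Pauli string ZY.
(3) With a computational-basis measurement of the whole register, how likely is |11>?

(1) Outcome |00> occurs with probability sqrt(2)/4 + 1/2. Key observation: the block from step 1 through step 2 cancels to the identity and can be dropped.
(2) The observable ZY averages to -sqrt(2)/2.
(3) Outcome |11> occurs with probability 0.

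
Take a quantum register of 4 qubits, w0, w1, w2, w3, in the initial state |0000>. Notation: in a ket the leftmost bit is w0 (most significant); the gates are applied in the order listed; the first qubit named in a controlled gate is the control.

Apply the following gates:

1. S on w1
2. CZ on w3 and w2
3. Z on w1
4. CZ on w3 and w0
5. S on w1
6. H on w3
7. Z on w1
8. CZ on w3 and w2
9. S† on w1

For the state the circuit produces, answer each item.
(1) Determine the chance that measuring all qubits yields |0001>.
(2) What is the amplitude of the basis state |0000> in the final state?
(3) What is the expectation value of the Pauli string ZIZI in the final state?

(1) Outcome |0001> occurs with probability 1/2.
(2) |0000> carries amplitude sqrt(2)/2 in the final state.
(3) The observable ZIZI averages to 1.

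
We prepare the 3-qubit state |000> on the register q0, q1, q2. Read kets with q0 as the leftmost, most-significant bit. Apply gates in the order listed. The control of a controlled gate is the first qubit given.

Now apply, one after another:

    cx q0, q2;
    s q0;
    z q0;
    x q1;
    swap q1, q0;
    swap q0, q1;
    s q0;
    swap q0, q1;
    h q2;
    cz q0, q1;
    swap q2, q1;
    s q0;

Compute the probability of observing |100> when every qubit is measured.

The probability of measuring |100> is 1/2.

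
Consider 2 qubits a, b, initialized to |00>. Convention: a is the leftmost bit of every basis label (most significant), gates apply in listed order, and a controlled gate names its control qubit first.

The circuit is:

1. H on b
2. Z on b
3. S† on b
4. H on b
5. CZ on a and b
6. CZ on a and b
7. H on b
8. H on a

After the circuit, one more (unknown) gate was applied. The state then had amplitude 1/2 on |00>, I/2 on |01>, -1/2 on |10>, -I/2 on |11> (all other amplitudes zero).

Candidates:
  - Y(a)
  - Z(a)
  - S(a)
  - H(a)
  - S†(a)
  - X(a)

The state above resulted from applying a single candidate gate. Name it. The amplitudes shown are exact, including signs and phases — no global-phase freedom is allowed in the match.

The unique candidate consistent with the amplitudes is Z(a). Key observation: gates 4-7 undo each other exactly, leaving only the rest of the circuit to track.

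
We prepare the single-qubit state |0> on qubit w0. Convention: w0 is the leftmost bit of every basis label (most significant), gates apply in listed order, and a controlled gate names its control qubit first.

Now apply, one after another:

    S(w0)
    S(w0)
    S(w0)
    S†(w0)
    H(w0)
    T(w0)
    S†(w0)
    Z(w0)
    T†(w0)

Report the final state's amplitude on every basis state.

The final amplitudes are sqrt(2)/2 on |0>, sqrt(2)*I/2 on |1>.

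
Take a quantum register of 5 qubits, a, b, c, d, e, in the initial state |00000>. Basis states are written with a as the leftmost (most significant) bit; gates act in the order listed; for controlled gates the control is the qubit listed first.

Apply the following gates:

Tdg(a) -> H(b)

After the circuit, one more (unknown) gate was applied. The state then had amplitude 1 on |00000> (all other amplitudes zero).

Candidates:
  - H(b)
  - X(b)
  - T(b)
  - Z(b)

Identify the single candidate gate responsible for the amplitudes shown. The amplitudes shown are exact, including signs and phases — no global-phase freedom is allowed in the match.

The applied gate was H(b).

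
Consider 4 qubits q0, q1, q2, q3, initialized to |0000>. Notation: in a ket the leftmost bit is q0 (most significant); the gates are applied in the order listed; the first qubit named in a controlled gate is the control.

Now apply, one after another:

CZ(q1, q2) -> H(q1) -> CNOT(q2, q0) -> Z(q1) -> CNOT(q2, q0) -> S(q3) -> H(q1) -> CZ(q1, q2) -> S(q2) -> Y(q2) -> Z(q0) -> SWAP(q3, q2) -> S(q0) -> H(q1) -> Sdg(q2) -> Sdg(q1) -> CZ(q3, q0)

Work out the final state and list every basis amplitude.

The final amplitudes are sqrt(2)*I/2 on |0001>, -sqrt(2)/2 on |0101>, and 0 on every other basis state.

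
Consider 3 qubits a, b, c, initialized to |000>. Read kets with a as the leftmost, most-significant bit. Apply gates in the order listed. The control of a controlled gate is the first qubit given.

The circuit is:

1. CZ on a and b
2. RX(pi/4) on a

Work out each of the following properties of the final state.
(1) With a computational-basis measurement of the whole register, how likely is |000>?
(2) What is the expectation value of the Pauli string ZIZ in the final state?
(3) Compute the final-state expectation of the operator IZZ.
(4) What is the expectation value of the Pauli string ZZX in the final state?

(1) Outcome |000> occurs with probability sqrt(2)/4 + 1/2.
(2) In the final state, ZIZ has expectation sqrt(2)/2.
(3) The observable IZZ averages to 1.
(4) The expectation value of ZZX is 0.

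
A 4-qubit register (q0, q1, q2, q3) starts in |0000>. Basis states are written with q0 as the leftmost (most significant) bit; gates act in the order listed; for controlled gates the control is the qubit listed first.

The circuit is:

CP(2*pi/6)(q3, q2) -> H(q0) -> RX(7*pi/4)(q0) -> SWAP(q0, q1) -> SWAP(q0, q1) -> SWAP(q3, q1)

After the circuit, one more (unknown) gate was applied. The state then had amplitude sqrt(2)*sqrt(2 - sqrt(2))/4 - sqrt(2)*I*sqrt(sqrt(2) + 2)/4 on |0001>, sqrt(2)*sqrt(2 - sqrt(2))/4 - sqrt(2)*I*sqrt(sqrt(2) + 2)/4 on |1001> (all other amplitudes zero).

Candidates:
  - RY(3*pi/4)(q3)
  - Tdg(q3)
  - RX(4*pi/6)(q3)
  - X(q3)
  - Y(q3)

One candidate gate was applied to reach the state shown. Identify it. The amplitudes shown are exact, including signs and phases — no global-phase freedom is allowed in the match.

The applied gate was Y(q3). Key observation: the block from step 4 through step 5 cancels to the identity and can be dropped.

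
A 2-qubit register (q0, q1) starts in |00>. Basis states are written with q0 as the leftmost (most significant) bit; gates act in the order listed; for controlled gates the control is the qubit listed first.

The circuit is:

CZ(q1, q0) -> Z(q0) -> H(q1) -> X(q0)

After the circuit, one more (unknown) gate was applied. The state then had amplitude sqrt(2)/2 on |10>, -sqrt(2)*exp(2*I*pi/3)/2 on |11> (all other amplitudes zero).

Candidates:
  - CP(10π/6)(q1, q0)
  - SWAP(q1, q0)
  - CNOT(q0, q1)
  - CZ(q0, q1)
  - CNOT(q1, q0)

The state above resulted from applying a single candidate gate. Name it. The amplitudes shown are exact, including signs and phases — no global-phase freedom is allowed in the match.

The unique candidate consistent with the amplitudes is CP(10π/6)(q1, q0).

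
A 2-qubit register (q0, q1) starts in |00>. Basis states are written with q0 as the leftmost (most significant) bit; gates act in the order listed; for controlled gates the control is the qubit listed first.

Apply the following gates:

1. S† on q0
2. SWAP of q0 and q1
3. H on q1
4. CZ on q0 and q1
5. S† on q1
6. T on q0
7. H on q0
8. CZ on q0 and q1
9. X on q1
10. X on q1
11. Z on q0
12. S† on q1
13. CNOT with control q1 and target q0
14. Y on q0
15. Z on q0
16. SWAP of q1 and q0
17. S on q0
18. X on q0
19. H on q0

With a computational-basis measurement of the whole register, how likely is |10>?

The probability of measuring |10> is 1/4.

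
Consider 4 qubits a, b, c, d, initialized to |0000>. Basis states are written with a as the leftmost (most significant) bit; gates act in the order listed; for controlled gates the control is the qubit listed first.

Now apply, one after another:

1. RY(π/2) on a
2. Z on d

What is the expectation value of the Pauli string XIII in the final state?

The observable XIII averages to 1.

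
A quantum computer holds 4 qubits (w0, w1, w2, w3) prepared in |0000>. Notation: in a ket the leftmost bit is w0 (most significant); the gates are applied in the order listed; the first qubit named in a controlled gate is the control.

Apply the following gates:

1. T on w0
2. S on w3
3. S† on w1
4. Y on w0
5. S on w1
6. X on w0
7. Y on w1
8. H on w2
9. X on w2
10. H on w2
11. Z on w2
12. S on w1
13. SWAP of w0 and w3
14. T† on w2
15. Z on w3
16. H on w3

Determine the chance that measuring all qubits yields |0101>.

A full measurement returns |0101> with probability 1/2. Key observation: steps 8-11 multiply out to the identity, so the circuit reduces to the remaining gates.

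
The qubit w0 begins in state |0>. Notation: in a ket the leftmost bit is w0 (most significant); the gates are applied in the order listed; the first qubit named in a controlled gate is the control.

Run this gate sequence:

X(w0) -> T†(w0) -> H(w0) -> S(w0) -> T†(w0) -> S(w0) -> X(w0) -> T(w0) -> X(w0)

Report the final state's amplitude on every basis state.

After the circuit, the state carries amplitude sqrt(2)/2 on |0>, -sqrt(2)*I/2 on |1>.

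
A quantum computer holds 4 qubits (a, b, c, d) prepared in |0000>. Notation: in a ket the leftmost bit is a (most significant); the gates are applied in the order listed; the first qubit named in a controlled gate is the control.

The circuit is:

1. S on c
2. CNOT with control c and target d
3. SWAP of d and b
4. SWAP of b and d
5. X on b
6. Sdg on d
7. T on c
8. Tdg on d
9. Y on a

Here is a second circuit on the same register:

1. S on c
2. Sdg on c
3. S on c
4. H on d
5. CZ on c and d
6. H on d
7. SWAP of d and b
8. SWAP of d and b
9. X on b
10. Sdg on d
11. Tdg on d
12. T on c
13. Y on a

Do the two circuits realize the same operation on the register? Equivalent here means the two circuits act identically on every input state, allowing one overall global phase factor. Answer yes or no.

Yes: on every input state the two circuits agree up to one overall phase factor.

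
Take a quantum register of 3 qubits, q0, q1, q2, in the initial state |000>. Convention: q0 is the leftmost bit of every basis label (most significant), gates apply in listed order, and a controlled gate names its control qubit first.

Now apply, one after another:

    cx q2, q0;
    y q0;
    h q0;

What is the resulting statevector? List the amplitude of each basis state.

The resulting statevector has amplitude sqrt(2)*I/2 on |000>, -sqrt(2)*I/2 on |100>, and 0 on every other basis state.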